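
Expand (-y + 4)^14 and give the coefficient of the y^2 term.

1526726656

The general term is C(14,j)·(-y)^j·(4)^(14-j); the y^2 term has j = 2.
C(14,2) = 91.
Coefficient = C(14,2) · 4^12 = 91 · 16777216 = 1526726656.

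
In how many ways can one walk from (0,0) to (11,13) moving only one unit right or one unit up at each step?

2496144

Each path is a sequence of 24 steps with 11 rights: C(24,11) = 2496144.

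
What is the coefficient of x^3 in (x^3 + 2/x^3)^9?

General term: C(9,j)·(x^3)^j·(2/x^3)^(9-j), with x-exponent 3j − 3(9−j) = 6j − 27.
Set 6j − 27 = 3: j = 5.
C(9,5) = 126; 1^5 = 1; 2^4 = 16.
Coefficient = 126 · 1 · 16 = 2016.

2016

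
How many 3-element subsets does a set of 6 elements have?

20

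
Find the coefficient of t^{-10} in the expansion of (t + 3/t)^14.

General term: C(14,j)·(t)^j·(3/t)^(14-j), with t-exponent 1j − 1(14−j) = 2j − 14.
Set 2j − 14 = -10: j = 2.
C(14,2) = 91; 1^2 = 1; 3^12 = 531441.
Coefficient = 91 · 1 · 531441 = 48361131.

48361131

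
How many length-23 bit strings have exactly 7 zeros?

245157

Choose the 7 positions: C(23,7) = 245157.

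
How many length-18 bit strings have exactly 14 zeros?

Choose the 14 positions: C(18,14) = 3060.

3060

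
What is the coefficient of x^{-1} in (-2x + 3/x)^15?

General term: C(15,j)·(-2x)^j·(3/x)^(15-j), with x-exponent 1j − 1(15−j) = 2j − 15.
Set 2j − 15 = -1: j = 7.
C(15,7) = 6435; (-2)^7 = -128; 3^8 = 6561.
Coefficient = 6435 · (-128) · 6561 = -5404164480.

-5404164480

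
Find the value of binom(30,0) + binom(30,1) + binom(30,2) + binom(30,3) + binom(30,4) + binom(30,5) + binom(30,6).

768212

1 + 30 + 435 + 4060 + 27405 + 142506 + 593775 = 768212.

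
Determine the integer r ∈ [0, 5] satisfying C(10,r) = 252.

C(10,r) increases on 0 ≤ r ≤ 5. C(10,4) = 210 and C(10,5) = 252, so r = 5.

5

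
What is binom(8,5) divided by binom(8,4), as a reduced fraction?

C(n,k+1)/C(n,k) = (n−k)/(k+1) = (8−4)/(4+1) = 4/5.

4/5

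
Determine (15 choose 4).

1365

C(15,4) = (15·14·13·12) / 4! = 32760 / 24 = 1365.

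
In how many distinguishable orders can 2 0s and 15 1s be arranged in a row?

Choose positions for the 0s: C(17,2) = 136.

136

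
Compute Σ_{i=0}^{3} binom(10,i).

1 + 10 + 45 + 120 = 176.

176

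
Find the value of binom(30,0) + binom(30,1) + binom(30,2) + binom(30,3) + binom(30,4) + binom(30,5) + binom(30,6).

1 + 30 + 435 + 4060 + 27405 + 142506 + 593775 = 768212.

768212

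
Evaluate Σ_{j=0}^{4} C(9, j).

256

1 + 9 + 36 + 84 + 126 = 256.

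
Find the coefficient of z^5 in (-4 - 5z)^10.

The general term is C(10,j)·(-4)^j·(-5z)^(10-j); the z^5 term has j = 5.
C(10,5) = 252.
Coefficient = C(10,5) · (-4)^5 · (-5)^5 = 252 · (-1024) · (-3125) = 806400000.

806400000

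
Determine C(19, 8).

C(19,8) = (19·18·17·16·15·14·13·12) / 8! = 3047466240 / 40320 = 75582.

75582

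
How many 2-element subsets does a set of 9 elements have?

36

C(9,2) = (9·8) / 2! = 72 / 2 = 36.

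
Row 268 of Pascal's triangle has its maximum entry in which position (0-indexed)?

134

C(268,m) is maximized at m = 268/2 = 134.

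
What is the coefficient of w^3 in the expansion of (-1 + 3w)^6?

The general term is C(6,j)·(-1)^j·(3w)^(6-j); the w^3 term has j = 3.
C(6,3) = 20.
Coefficient = C(6,3) · (-1)^3 · 3^3 = 20 · (-1) · 27 = -540.

-540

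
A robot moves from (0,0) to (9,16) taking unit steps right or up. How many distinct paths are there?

2042975

Each path is a sequence of 25 steps with 9 rights: C(25,9) = 2042975.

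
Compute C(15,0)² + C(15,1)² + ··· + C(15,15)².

Σ C(15,i)² is the coefficient of x^15 in (1+x)^15(1+x)^15 = (1+x)^30, i.e. C(30,15) = 155117520.

155117520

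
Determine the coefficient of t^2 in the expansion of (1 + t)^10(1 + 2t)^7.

269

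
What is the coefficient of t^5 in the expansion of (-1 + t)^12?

-792

The general term is C(12,j)·(-1)^j·(t)^(12-j); the t^5 term has j = 7.
C(12,7) = 792.
Coefficient = C(12,7) · (-1)^7 = 792 · (-1) = -792.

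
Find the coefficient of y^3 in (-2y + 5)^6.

-20000

The general term is C(6,j)·(-2y)^j·(5)^(6-j); the y^3 term has j = 3.
C(6,3) = 20.
Coefficient = C(6,3) · (-2)^3 · 5^3 = 20 · (-8) · 125 = -20000.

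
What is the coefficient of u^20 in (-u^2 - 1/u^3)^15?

General term: C(15,j)·(-u^2)^j·(-1/u^3)^(15-j), with u-exponent 2j − 3(15−j) = 5j − 45.
Set 5j − 45 = 20: j = 13.
C(15,13) = 105; (-1)^13 = -1; (-1)^2 = 1.
Coefficient = 105 · (-1) · 1 = -105.

-105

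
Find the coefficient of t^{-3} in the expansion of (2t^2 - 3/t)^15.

General term: C(15,j)·(2t^2)^j·(-3/t)^(15-j), with t-exponent 2j − 1(15−j) = 3j − 15.
Set 3j − 15 = -3: j = 4.
C(15,4) = 1365; 2^4 = 16; (-3)^11 = -177147.
Coefficient = 1365 · 16 · (-177147) = -3868890480.

-3868890480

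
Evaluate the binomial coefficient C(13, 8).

1287

C(13,8) = C(13,5) by symmetry.
C(13,5) = (13·12·11·10·9) / 5! = 154440 / 120 = 1287.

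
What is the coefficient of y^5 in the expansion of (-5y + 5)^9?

The general term is C(9,j)·(-5y)^j·(5)^(9-j); the y^5 term has j = 5.
C(9,5) = 126.
Coefficient = C(9,5) · (-5)^5 · 5^4 = 126 · (-3125) · 625 = -246093750.

-246093750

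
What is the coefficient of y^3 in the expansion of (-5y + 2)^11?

The general term is C(11,j)·(-5y)^j·(2)^(11-j); the y^3 term has j = 3.
C(11,3) = 165.
Coefficient = C(11,3) · (-5)^3 · 2^8 = 165 · (-125) · 256 = -5280000.

-5280000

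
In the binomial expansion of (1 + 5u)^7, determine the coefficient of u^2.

The general term is C(7,j)·(1)^j·(5u)^(7-j); the u^2 term has j = 5.
C(7,5) = 21.
Coefficient = C(7,5) · 5^2 = 21 · 25 = 525.

525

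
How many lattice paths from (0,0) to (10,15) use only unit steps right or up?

3268760

Each path is a sequence of 25 steps with 10 rights: C(25,10) = 3268760.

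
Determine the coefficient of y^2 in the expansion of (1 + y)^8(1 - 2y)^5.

Coefficient of y^2 = Σ_{j} C(8,j)·1^j·C(5,2-j)·(-2)^(2-j) for j from 0 to 2.
= 40 + (-80) + 28 = -12.

-12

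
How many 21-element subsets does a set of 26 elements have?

C(26,21) = C(26,5) by symmetry.
C(26,5) = (26·25·24·23·22) / 5! = 7893600 / 120 = 65780.

65780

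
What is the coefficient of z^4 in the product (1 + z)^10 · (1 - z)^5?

Coefficient of z^4 = Σ_{j} C(10,j)·1^j·C(5,4-j)·(-1)^(4-j) for j from 0 to 4.
= 5 + (-100) + 450 + (-600) + 210 = -35.

-35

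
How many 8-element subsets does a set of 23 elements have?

C(23,8) = (23·22·21·20·19·18·17·16) / 8! = 19769460480 / 40320 = 490314.

490314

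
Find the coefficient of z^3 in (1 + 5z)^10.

15000

The general term is C(10,j)·(1)^j·(5z)^(10-j); the z^3 term has j = 7.
C(10,7) = 120.
Coefficient = C(10,7) · 5^3 = 120 · 125 = 15000.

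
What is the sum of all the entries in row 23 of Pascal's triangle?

8388608

The entries of row 23 sum to 2^23 = 8388608.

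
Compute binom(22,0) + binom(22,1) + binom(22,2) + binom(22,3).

1794

1 + 22 + 231 + 1540 = 1794.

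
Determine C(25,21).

C(25,21) = C(25,4) by symmetry.
C(25,4) = (25·24·23·22) / 4! = 303600 / 24 = 12650.

12650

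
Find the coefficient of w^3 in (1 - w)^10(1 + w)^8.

Coefficient of w^3 = Σ_{j} C(10,j)·(-1)^j·C(8,3-j)·1^(3-j) for j from 0 to 3.
= 56 + (-280) + 360 + (-120) = 16.

16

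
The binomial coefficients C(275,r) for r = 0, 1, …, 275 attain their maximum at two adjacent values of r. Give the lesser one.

137

For odd n = 275, C(275,r) peaks at r = (n−1)/2 and (n+1)/2; the lesser is 137.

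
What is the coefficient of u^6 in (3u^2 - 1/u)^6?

General term: C(6,j)·(3u^2)^j·(-1/u)^(6-j), with u-exponent 2j − 1(6−j) = 3j − 6.
Set 3j − 6 = 6: j = 4.
C(6,4) = 15; 3^4 = 81; (-1)^2 = 1.
Coefficient = 15 · 81 · 1 = 1215.

1215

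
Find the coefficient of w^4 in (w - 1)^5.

The general term is C(5,j)·(w)^j·(-1)^(5-j); the w^4 term has j = 4.
C(5,4) = 5.
Coefficient = C(5,4) · (-1)^1 = 5 · (-1) = -5.

-5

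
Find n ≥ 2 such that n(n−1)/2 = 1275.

n(n−1)/2 = 1275 ⇒ n(n−1) = 2550. Since 51·50 = 2550, n = 51.

51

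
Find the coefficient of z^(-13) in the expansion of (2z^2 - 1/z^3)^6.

General term: C(6,j)·(2z^2)^j·(-1/z^3)^(6-j), with z-exponent 2j − 3(6−j) = 5j − 18.
Set 5j − 18 = -13: j = 1.
C(6,1) = 6; 2^1 = 2; (-1)^5 = -1.
Coefficient = 6 · 2 · (-1) = -12.

-12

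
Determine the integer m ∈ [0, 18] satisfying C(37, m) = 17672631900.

18

C(37,m) increases on 0 ≤ m ≤ 18. C(37,17) = 15905368710 and C(37,18) = 17672631900, so m = 18.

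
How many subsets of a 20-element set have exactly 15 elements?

Choose the 15 positions: C(20,15) = 15504.

15504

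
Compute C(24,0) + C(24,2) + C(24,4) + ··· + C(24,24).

Half of (1+1)^24 + (1−1)^24 gives the even-index sum: 2^23 = 8388608.

8388608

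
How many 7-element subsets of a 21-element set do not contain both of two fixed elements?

All 7-subsets: C(21,7) = 116280. Those containing both fixed elements: C(19,5) = 11628.
116280 − 11628 = 104652.

104652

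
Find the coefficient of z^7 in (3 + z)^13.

The general term is C(13,j)·(3)^j·(z)^(13-j); the z^7 term has j = 6.
C(13,6) = 1716.
Coefficient = C(13,6) · 3^6 = 1716 · 729 = 1250964.

1250964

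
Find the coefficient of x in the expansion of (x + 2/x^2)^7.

General term: C(7,j)·(x)^j·(2/x^2)^(7-j), with x-exponent 1j − 2(7−j) = 3j − 14.
Set 3j − 14 = 1: j = 5.
C(7,5) = 21; 1^5 = 1; 2^2 = 4.
Coefficient = 21 · 1 · 4 = 84.

84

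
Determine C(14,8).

C(14,8) = C(14,6) by symmetry.
C(14,6) = (14·13·12·11·10·9) / 6! = 2162160 / 720 = 3003.

3003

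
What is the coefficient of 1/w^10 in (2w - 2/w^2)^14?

49201152

General term: C(14,j)·(2w)^j·(-2/w^2)^(14-j), with w-exponent 1j − 2(14−j) = 3j − 28.
Set 3j − 28 = -10: j = 6.
C(14,6) = 3003; 2^6 = 64; (-2)^8 = 256.
Coefficient = 3003 · 64 · 256 = 49201152.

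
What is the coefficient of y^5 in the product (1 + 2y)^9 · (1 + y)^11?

Coefficient of y^5 = Σ_{j} C(9,j)·2^j·C(11,5-j)·1^(5-j) for j from 0 to 5.
= 462 + 5940 + 23760 + 36960 + 22176 + 4032 = 93330.

93330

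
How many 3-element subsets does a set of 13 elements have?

286

C(13,3) = (13·12·11) / 3! = 1716 / 6 = 286.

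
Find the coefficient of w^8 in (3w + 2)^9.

The general term is C(9,j)·(3w)^j·(2)^(9-j); the w^8 term has j = 8.
C(9,8) = 9.
Coefficient = C(9,8) · 3^8 · 2^1 = 9 · 6561 · 2 = 118098.

118098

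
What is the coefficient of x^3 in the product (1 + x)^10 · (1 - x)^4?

-4

Coefficient of x^3 = Σ_{j} C(10,j)·1^j·C(4,3-j)·(-1)^(3-j) for j from 0 to 3.
= (-4) + 60 + (-180) + 120 = -4.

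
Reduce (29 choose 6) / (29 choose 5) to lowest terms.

C(n,k+1)/C(n,k) = (n−k)/(k+1) = (29−5)/(5+1) = 24/6 = 4.

4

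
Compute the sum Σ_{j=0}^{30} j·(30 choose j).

Since j·C(30,j) = 30·C(29,j−1), the sum is 30·2^29 = 30·536870912 = 16106127360.

16106127360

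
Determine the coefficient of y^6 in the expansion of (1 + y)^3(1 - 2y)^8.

Coefficient of y^6 = Σ_{j} C(3,j)·1^j·C(8,6-j)·(-2)^(6-j) for j from 0 to 3.
= 1792 + (-5376) + 3360 + (-448) = -672.

-672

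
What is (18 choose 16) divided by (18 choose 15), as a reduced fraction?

3/16

C(n,k+1)/C(n,k) = (n−k)/(k+1) = (18−15)/(15+1) = 3/16.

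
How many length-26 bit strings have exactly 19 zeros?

657800

Choose the 19 positions: C(26,19) = 657800.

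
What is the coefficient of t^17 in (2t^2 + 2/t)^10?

General term: C(10,j)·(2t^2)^j·(2/t)^(10-j), with t-exponent 2j − 1(10−j) = 3j − 10.
Set 3j − 10 = 17: j = 9.
C(10,9) = 10; 2^9 = 512; 2^1 = 2.
Coefficient = 10 · 512 · 2 = 10240.

10240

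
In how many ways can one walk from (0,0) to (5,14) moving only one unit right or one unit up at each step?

11628

Each path is a sequence of 19 steps with 5 rights: C(19,5) = 11628.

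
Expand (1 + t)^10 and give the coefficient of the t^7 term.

The general term is C(10,j)·(1)^j·(t)^(10-j); the t^7 term has j = 3.
C(10,3) = 120.
Coefficient = C(10,3) = 120.

120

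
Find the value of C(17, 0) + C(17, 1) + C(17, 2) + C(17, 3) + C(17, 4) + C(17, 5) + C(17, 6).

1 + 17 + 136 + 680 + 2380 + 6188 + 12376 = 21778.

21778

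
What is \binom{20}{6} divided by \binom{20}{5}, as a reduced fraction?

5/2

C(n,k+1)/C(n,k) = (n−k)/(k+1) = (20−5)/(5+1) = 15/6 = 5/2.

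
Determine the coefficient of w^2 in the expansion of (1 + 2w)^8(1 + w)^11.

343

Coefficient of w^2 = Σ_{j} C(8,j)·2^j·C(11,2-j)·1^(2-j) for j from 0 to 2.
= 55 + 176 + 112 = 343.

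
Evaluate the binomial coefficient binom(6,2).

15

C(6,2) = (6·5) / 2! = 30 / 2 = 15.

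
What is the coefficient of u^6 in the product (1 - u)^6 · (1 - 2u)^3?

Coefficient of u^6 = Σ_{j} C(6,j)·(-1)^j·C(3,6-j)·(-2)^(6-j) for j from 3 to 6.
= 160 + 180 + 36 + 1 = 377.

377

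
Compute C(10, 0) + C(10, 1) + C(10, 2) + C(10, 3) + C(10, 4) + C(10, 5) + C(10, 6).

848

1 + 10 + 45 + 120 + 210 + 252 + 210 = 848.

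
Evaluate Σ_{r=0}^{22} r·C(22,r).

Differentiating (1+x)^22 and setting x=1: Σ r·C(22,r) = 22·2^21 = 46137344.

46137344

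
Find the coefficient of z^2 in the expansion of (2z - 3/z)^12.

-24634368

General term: C(12,j)·(2z)^j·(-3/z)^(12-j), with z-exponent 1j − 1(12−j) = 2j − 12.
Set 2j − 12 = 2: j = 7.
C(12,7) = 792; 2^7 = 128; (-3)^5 = -243.
Coefficient = 792 · 128 · (-243) = -24634368.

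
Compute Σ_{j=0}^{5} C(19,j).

1 + 19 + 171 + 969 + 3876 + 11628 = 16664.

16664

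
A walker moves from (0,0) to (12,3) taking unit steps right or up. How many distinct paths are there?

455

Each path is a sequence of 15 steps with 12 rights: C(15,12) = 455.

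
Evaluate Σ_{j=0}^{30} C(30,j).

1073741824

Setting x = 1 in (1+x)^30 gives Σ C(30,j) = 2^30 = 1073741824.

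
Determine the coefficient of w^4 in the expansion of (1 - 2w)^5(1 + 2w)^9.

-304

Coefficient of w^4 = Σ_{j} C(5,j)·(-2)^j·C(9,4-j)·2^(4-j) for j from 0 to 4.
= 2016 + (-6720) + 5760 + (-1440) + 80 = -304.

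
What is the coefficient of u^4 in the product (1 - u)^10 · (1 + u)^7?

0

Coefficient of u^4 = Σ_{j} C(10,j)·(-1)^j·C(7,4-j)·1^(4-j) for j from 0 to 4.
= 35 + (-350) + 945 + (-840) + 210 = 0.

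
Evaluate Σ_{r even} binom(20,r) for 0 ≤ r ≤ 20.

524288

Even-r terms of row 20 sum to 2^19 = 524288.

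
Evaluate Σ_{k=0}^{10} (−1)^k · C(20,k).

The partial alternating sum Σ_{k=0}^{10} (−1)^k C(20,k) = (−1)^10 C(19,10) = 92378.

92378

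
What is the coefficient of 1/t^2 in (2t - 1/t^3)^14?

1025024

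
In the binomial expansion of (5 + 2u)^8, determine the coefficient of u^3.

1400000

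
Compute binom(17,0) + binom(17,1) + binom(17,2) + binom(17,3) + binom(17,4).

3214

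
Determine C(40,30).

C(40,30) = C(40,10) by symmetry.
C(40,10) = (40·39·38·37·36·35·34·33·32·31) / 10! = 3075990524006400 / 3628800 = 847660528.

847660528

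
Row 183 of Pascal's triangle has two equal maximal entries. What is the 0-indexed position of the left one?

For odd n = 183, C(183,k) peaks at k = (n−1)/2 and (n+1)/2; the lesser is 91.

91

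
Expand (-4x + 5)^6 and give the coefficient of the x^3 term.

The general term is C(6,j)·(-4x)^j·(5)^(6-j); the x^3 term has j = 3.
C(6,3) = 20.
Coefficient = C(6,3) · (-4)^3 · 5^3 = 20 · (-64) · 125 = -160000.

-160000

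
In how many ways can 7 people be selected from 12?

This is C(12,7) = 792.

792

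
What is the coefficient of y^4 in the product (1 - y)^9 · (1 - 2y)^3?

1134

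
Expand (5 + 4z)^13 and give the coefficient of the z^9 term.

117145600000

The general term is C(13,j)·(5)^j·(4z)^(13-j); the z^9 term has j = 4.
C(13,4) = 715.
Coefficient = C(13,4) · 5^4 · 4^9 = 715 · 625 · 262144 = 117145600000.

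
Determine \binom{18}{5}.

8568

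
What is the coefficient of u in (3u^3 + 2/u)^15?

226437120

General term: C(15,j)·(3u^3)^j·(2/u)^(15-j), with u-exponent 3j − 1(15−j) = 4j − 15.
Set 4j − 15 = 1: j = 4.
C(15,4) = 1365; 3^4 = 81; 2^11 = 2048.
Coefficient = 1365 · 81 · 2048 = 226437120.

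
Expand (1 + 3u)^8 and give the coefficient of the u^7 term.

17496

The general term is C(8,j)·(1)^j·(3u)^(8-j); the u^7 term has j = 1.
C(8,1) = 8.
Coefficient = C(8,1) · 3^7 = 8 · 2187 = 17496.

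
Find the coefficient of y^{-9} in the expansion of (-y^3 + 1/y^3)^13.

General term: C(13,j)·(-y^3)^j·(1/y^3)^(13-j), with y-exponent 3j − 3(13−j) = 6j − 39.
Set 6j − 39 = -9: j = 5.
C(13,5) = 1287; (-1)^5 = -1; 1^8 = 1.
Coefficient = 1287 · (-1) · 1 = -1287.

-1287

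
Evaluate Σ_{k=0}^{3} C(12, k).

299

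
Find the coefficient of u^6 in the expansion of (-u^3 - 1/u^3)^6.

General term: C(6,j)·(-u^3)^j·(-1/u^3)^(6-j), with u-exponent 3j − 3(6−j) = 6j − 18.
Set 6j − 18 = 6: j = 4.
C(6,4) = 15; (-1)^4 = 1; (-1)^2 = 1.
Coefficient = 15 · 1 · 1 = 15.

15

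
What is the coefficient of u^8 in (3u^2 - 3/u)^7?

45927

General term: C(7,j)·(3u^2)^j·(-3/u)^(7-j), with u-exponent 2j − 1(7−j) = 3j − 7.
Set 3j − 7 = 8: j = 5.
C(7,5) = 21; 3^5 = 243; (-3)^2 = 9.
Coefficient = 21 · 243 · 9 = 45927.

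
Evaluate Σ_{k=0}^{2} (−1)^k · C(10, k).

36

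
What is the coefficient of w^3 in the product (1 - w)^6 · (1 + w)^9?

-17

Coefficient of w^3 = Σ_{j} C(6,j)·(-1)^j·C(9,3-j)·1^(3-j) for j from 0 to 3.
= 84 + (-216) + 135 + (-20) = -17.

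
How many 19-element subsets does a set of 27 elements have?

C(27,19) = C(27,8) by symmetry.
C(27,8) = (27·26·25·24·23·22·21·20) / 8! = 89513424000 / 40320 = 2220075.

2220075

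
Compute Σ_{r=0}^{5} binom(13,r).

1 + 13 + 78 + 286 + 715 + 1287 = 2380.

2380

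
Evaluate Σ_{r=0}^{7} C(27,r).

1 + 27 + 351 + 2925 + 17550 + 80730 + 296010 + 888030 = 1285624.

1285624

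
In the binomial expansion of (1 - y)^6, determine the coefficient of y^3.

The general term is C(6,j)·(1)^j·(-y)^(6-j); the y^3 term has j = 3.
C(6,3) = 20.
Coefficient = C(6,3) · (-1)^3 = 20 · (-1) = -20.

-20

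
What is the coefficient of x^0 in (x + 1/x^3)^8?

28

General term: C(8,j)·(x)^j·(1/x^3)^(8-j), with x-exponent 1j − 3(8−j) = 4j − 24.
Set 4j − 24 = 0: j = 6.
C(8,6) = 28; 1^6 = 1; 1^2 = 1.
Coefficient = 28 · 1 · 1 = 28.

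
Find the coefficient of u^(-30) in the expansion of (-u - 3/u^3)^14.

General term: C(14,j)·(-u)^j·(-3/u^3)^(14-j), with u-exponent 1j − 3(14−j) = 4j − 42.
Set 4j − 42 = -30: j = 3.
C(14,3) = 364; (-1)^3 = -1; (-3)^11 = -177147.
Coefficient = 364 · (-1) · (-177147) = 64481508.

64481508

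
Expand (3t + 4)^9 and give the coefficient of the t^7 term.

1259712

The general term is C(9,j)·(3t)^j·(4)^(9-j); the t^7 term has j = 7.
C(9,7) = 36.
Coefficient = C(9,7) · 3^7 · 4^2 = 36 · 2187 · 16 = 1259712.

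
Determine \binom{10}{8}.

45

C(10,8) = C(10,2) by symmetry.
C(10,2) = (10·9) / 2! = 90 / 2 = 45.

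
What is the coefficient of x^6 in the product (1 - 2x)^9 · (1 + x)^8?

1036

Coefficient of x^6 = Σ_{j} C(9,j)·(-2)^j·C(8,6-j)·1^(6-j) for j from 0 to 6.
= 28 + (-1008) + 10080 + (-37632) + 56448 + (-32256) + 5376 = 1036.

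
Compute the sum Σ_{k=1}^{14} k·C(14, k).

Differentiating (1+x)^14 and setting x=1: Σ k·C(14,k) = 14·2^13 = 114688.

114688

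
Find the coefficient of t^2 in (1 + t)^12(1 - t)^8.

-2

Coefficient of t^2 = Σ_{j} C(12,j)·1^j·C(8,2-j)·(-1)^(2-j) for j from 0 to 2.
= 28 + (-96) + 66 = -2.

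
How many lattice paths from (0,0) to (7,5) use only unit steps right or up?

792

Each path is a sequence of 12 steps with 7 rights: C(12,7) = 792.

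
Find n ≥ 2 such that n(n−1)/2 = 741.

39

n(n−1)/2 = 741 ⇒ n(n−1) = 1482. Since 39·38 = 1482, n = 39.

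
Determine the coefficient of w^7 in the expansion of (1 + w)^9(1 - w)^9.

0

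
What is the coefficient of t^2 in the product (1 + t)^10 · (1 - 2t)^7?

-11

Coefficient of t^2 = Σ_{j} C(10,j)·1^j·C(7,2-j)·(-2)^(2-j) for j from 0 to 2.
= 84 + (-140) + 45 = -11.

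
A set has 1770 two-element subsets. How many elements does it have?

60

n(n−1)/2 = 1770 ⇒ n(n−1) = 3540. Since 60·59 = 3540, n = 60.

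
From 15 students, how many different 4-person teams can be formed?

1365

This is C(15,4) = 1365.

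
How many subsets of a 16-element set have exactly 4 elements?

Choose the 4 positions: C(16,4) = 1820.

1820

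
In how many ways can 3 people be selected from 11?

This is C(11,3) = 165.

165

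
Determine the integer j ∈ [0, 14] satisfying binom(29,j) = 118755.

5

C(29,j) increases on 0 ≤ j ≤ 14. C(29,4) = 23751 and C(29,5) = 118755, so j = 5.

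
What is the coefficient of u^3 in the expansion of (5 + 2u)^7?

175000

The general term is C(7,j)·(5)^j·(2u)^(7-j); the u^3 term has j = 4.
C(7,4) = 35.
Coefficient = C(7,4) · 5^4 · 2^3 = 35 · 625 · 8 = 175000.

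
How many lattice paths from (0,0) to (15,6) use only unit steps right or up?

54264

Each path is a sequence of 21 steps with 15 rights: C(21,15) = 54264.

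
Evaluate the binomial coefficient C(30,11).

54627300

C(30,11) = (30·29·28·27·26·25·24·23·22·21·20) / 11! = 2180547008640000 / 39916800 = 54627300.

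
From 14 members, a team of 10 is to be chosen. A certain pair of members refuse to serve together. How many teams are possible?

All 10-subsets: C(14,10) = 1001. Those containing both fixed elements: C(12,8) = 495.
1001 − 495 = 506.

506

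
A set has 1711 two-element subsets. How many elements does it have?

59

n(n−1)/2 = 1711 ⇒ n(n−1) = 3422. Since 59·58 = 3422, n = 59.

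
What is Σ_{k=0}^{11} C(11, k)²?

Σ C(11,k)² is the coefficient of x^11 in (1+x)^11(1+x)^11 = (1+x)^22, i.e. C(22,11) = 705432.

705432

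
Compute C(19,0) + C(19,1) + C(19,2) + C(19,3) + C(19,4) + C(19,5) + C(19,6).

43796

1 + 19 + 171 + 969 + 3876 + 11628 + 27132 = 43796.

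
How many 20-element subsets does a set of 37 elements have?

15905368710

C(37,20) = C(37,17) by symmetry.
C(37,17) = (37·36·35·34·33·32·31·30·29·28·27·26·25·24·23·22·21) / 17! = 5657339689378493276160000 / 355687428096000 = 15905368710.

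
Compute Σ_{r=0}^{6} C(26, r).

313912

1 + 26 + 325 + 2600 + 14950 + 65780 + 230230 = 313912.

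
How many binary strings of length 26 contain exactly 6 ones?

230230

Choose the 6 positions: C(26,6) = 230230.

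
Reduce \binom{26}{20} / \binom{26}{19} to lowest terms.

7/20

C(n,k+1)/C(n,k) = (n−k)/(k+1) = (26−19)/(19+1) = 7/20.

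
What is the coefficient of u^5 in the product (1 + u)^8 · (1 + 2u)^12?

Coefficient of u^5 = Σ_{j} C(8,j)·1^j·C(12,5-j)·2^(5-j) for j from 0 to 5.
= 25344 + 63360 + 49280 + 14784 + 1680 + 56 = 154504.

154504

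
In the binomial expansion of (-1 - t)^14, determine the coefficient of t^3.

364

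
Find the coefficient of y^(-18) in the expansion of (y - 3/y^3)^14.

19702683

General term: C(14,j)·(y)^j·(-3/y^3)^(14-j), with y-exponent 1j − 3(14−j) = 4j − 42.
Set 4j − 42 = -18: j = 6.
C(14,6) = 3003; 1^6 = 1; (-3)^8 = 6561.
Coefficient = 3003 · 1 · 6561 = 19702683.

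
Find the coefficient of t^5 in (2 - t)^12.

-101376

The general term is C(12,j)·(2)^j·(-t)^(12-j); the t^5 term has j = 7.
C(12,7) = 792.
Coefficient = C(12,7) · 2^7 · (-1)^5 = 792 · 128 · (-1) = -101376.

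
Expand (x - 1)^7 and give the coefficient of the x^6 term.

-7

The general term is C(7,j)·(x)^j·(-1)^(7-j); the x^6 term has j = 6.
C(7,6) = 7.
Coefficient = C(7,6) · (-1)^1 = 7 · (-1) = -7.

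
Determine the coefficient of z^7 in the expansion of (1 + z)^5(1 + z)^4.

(1 + z)^5(1 + z)^4 = (1 + z)^9, so the coefficient of z^7 is C(9,7)·1^7 = 36·1 = 36.

36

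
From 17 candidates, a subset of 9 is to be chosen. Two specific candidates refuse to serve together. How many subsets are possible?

All 9-subsets: C(17,9) = 24310. Those containing both fixed elements: C(15,7) = 6435.
24310 − 6435 = 17875.

17875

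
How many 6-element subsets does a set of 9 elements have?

84

C(9,6) = C(9,3) by symmetry.
C(9,3) = (9·8·7) / 3! = 504 / 6 = 84.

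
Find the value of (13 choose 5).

1287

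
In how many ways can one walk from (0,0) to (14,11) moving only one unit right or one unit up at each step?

4457400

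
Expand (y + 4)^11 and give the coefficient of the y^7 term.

84480

The general term is C(11,j)·(y)^j·(4)^(11-j); the y^7 term has j = 7.
C(11,7) = 330.
Coefficient = C(11,7) · 4^4 = 330 · 256 = 84480.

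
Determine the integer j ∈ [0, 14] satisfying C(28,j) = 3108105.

8

C(28,j) increases on 0 ≤ j ≤ 14. C(28,7) = 1184040 and C(28,8) = 3108105, so j = 8.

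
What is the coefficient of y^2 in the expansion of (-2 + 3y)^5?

-720

The general term is C(5,j)·(-2)^j·(3y)^(5-j); the y^2 term has j = 3.
C(5,3) = 10.
Coefficient = C(5,3) · (-2)^3 · 3^2 = 10 · (-8) · 9 = -720.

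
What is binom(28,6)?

376740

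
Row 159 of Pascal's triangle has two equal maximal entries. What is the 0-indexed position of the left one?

79

For odd n = 159, C(159,j) peaks at j = (n−1)/2 and (n+1)/2; the lower is 79.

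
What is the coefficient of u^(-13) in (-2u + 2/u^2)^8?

-2048

General term: C(8,j)·(-2u)^j·(2/u^2)^(8-j), with u-exponent 1j − 2(8−j) = 3j − 16.
Set 3j − 16 = -13: j = 1.
C(8,1) = 8; (-2)^1 = -2; 2^7 = 128.
Coefficient = 8 · (-2) · 128 = -2048.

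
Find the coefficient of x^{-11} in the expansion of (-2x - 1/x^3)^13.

General term: C(13,j)·(-2x)^j·(-1/x^3)^(13-j), with x-exponent 1j − 3(13−j) = 4j − 39.
Set 4j − 39 = -11: j = 7.
C(13,7) = 1716; (-2)^7 = -128; (-1)^6 = 1.
Coefficient = 1716 · (-128) · 1 = -219648.

-219648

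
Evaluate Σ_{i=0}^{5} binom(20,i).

21700

1 + 20 + 190 + 1140 + 4845 + 15504 = 21700.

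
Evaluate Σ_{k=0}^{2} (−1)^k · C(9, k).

The partial alternating sum Σ_{k=0}^{2} (−1)^k C(9,k) = (−1)^2 C(8,2) = 28.

28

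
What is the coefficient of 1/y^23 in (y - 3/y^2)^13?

General term: C(13,j)·(y)^j·(-3/y^2)^(13-j), with y-exponent 1j − 2(13−j) = 3j − 26.
Set 3j − 26 = -23: j = 1.
C(13,1) = 13; 1^1 = 1; (-3)^12 = 531441.
Coefficient = 13 · 1 · 531441 = 6908733.

6908733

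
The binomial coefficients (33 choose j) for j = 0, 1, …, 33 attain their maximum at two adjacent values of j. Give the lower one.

16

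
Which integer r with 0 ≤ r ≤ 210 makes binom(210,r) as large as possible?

C(210,r) is maximized at r = 210/2 = 105.

105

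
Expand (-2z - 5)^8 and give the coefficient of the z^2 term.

The general term is C(8,j)·(-2z)^j·(-5)^(8-j); the z^2 term has j = 2.
C(8,2) = 28.
Coefficient = C(8,2) · (-2)^2 · (-5)^6 = 28 · 4 · 15625 = 1750000.

1750000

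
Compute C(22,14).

319770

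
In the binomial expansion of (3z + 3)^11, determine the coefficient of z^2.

9743085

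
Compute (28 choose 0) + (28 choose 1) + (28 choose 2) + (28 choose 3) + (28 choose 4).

24158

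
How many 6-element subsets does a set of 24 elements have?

134596

C(24,6) = (24·23·22·21·20·19) / 6! = 96909120 / 720 = 134596.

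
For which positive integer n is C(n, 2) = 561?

34

n(n−1)/2 = 561 ⇒ n(n−1) = 1122. Since 34·33 = 1122, n = 34.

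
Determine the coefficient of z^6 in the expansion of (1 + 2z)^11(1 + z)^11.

Coefficient of z^6 = Σ_{j} C(11,j)·2^j·C(11,6-j)·1^(6-j) for j from 0 to 6.
= 462 + 10164 + 72600 + 217800 + 290400 + 162624 + 29568 = 783618.

783618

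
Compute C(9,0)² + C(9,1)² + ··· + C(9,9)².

By Vandermonde's identity, Σ C(9,k)² = C(18,9) = 48620.

48620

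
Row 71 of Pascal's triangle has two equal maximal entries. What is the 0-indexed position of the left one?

For odd n = 71, C(71,r) peaks at r = (n−1)/2 and (n+1)/2; the lower is 35.

35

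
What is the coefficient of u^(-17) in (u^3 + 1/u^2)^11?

General term: C(11,j)·(u^3)^j·(1/u^2)^(11-j), with u-exponent 3j − 2(11−j) = 5j − 22.
Set 5j − 22 = -17: j = 1.
C(11,1) = 11; 1^1 = 1; 1^10 = 1.
Coefficient = 11 · 1 · 1 = 11.

11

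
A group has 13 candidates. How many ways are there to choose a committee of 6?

1716

This is C(13,6) = 1716.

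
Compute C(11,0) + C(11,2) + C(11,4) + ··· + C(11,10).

Half of (1+1)^11 + (1−1)^11 gives the even-index sum: 2^10 = 1024.

1024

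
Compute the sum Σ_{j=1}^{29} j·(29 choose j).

7784628224

Differentiating (1+x)^29 and setting x=1: Σ j·C(29,j) = 29·2^28 = 7784628224.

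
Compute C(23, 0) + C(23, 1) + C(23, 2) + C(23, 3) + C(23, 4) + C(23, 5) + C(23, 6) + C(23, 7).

1 + 23 + 253 + 1771 + 8855 + 33649 + 100947 + 245157 = 390656.

390656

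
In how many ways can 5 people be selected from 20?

15504

This is C(20,5) = 15504.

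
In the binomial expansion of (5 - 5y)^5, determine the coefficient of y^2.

31250

The general term is C(5,j)·(5)^j·(-5y)^(5-j); the y^2 term has j = 3.
C(5,3) = 10.
Coefficient = C(5,3) · 5^3 · (-5)^2 = 10 · 125 · 25 = 31250.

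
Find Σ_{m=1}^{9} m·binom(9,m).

Since m·C(9,m) = 9·C(8,m−1), the sum is 9·2^8 = 9·256 = 2304.

2304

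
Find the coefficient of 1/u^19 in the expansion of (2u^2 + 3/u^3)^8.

General term: C(8,j)·(2u^2)^j·(3/u^3)^(8-j), with u-exponent 2j − 3(8−j) = 5j − 24.
Set 5j − 24 = -19: j = 1.
C(8,1) = 8; 2^1 = 2; 3^7 = 2187.
Coefficient = 8 · 2 · 2187 = 34992.

34992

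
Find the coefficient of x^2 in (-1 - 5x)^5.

-250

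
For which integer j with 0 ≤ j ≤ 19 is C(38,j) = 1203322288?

11

C(38,j) increases on 0 ≤ j ≤ 19. C(38,10) = 472733756 and C(38,11) = 1203322288, so j = 11.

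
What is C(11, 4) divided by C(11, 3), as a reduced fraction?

2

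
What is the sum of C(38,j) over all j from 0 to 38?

274877906944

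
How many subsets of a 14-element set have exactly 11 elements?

Choose the 11 positions: C(14,11) = 364.

364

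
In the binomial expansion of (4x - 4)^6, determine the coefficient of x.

-24576

The general term is C(6,j)·(4x)^j·(-4)^(6-j); the x^1 term has j = 1.
C(6,1) = 6.
Coefficient = C(6,1) · 4^1 · (-4)^5 = 6 · 4 · (-1024) = -24576.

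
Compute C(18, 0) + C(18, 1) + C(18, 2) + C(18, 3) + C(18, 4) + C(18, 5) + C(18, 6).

31180

1 + 18 + 153 + 816 + 3060 + 8568 + 18564 = 31180.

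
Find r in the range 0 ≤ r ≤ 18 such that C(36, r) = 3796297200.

14

C(36,r) increases on 0 ≤ r ≤ 18. C(36,13) = 2310789600 and C(36,14) = 3796297200, so r = 14.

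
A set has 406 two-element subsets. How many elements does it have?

29

n(n−1)/2 = 406 ⇒ n(n−1) = 812. Since 29·28 = 812, n = 29.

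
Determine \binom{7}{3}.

35

C(7,3) = (7·6·5) / 3! = 210 / 6 = 35.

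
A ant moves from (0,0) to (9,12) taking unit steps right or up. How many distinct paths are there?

Each path is a sequence of 21 steps with 9 rights: C(21,9) = 293930.

293930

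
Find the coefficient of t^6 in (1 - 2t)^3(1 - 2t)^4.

448

(1 - 2t)^3(1 - 2t)^4 = (1 - 2t)^7, so the coefficient of t^6 is C(7,6)·(-2)^6 = 7·64 = 448.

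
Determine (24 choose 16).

735471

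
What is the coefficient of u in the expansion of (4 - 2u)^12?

-100663296

The general term is C(12,j)·(4)^j·(-2u)^(12-j); the u^1 term has j = 11.
C(12,11) = 12.
Coefficient = C(12,11) · 4^11 · (-2)^1 = 12 · 4194304 · (-2) = -100663296.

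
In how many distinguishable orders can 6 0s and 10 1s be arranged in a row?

8008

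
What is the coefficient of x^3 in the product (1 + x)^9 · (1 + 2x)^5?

884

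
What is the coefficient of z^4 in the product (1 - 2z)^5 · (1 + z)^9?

86

Coefficient of z^4 = Σ_{j} C(5,j)·(-2)^j·C(9,4-j)·1^(4-j) for j from 0 to 4.
= 126 + (-840) + 1440 + (-720) + 80 = 86.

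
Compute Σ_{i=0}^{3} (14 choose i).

1 + 14 + 91 + 364 = 470.

470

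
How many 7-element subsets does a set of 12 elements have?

C(12,7) = C(12,5) by symmetry.
C(12,5) = (12·11·10·9·8) / 5! = 95040 / 120 = 792.

792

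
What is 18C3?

816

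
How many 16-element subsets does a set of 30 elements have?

145422675

C(30,16) = C(30,14) by symmetry.
C(30,14) = (30·29·28·27·26·25·24·23·22·21·20·19·18·17) / 14! = 12677700308232960000 / 87178291200 = 145422675.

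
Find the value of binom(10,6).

C(10,6) = C(10,4) by symmetry.
C(10,4) = (10·9·8·7) / 4! = 5040 / 24 = 210.

210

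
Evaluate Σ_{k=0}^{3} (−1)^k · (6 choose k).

-10

The partial alternating sum Σ_{k=0}^{3} (−1)^k C(6,k) = (−1)^3 C(5,3) = -10.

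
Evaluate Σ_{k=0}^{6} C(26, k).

313912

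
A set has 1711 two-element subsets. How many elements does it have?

n(n−1)/2 = 1711 ⇒ n(n−1) = 3422. Since 59·58 = 3422, n = 59.

59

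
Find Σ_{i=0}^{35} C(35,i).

Setting x = 1 in (1+x)^35 gives Σ C(35,i) = 2^35 = 34359738368.

34359738368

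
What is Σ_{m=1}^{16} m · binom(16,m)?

Differentiating (1+x)^16 and setting x=1: Σ m·C(16,m) = 16·2^15 = 524288.

524288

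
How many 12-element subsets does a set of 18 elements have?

C(18,12) = C(18,6) by symmetry.
C(18,6) = (18·17·16·15·14·13) / 6! = 13366080 / 720 = 18564.

18564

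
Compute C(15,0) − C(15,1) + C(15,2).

91

The partial alternating sum Σ_{k=0}^{2} (−1)^k C(15,k) = (−1)^2 C(14,2) = 91.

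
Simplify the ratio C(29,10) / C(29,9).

2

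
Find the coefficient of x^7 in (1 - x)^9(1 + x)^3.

-36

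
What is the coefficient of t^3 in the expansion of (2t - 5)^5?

The general term is C(5,j)·(2t)^j·(-5)^(5-j); the t^3 term has j = 3.
C(5,3) = 10.
Coefficient = C(5,3) · 2^3 · (-5)^2 = 10 · 8 · 25 = 2000.

2000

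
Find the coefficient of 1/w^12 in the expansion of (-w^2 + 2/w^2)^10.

General term: C(10,j)·(-w^2)^j·(2/w^2)^(10-j), with w-exponent 2j − 2(10−j) = 4j − 20.
Set 4j − 20 = -12: j = 2.
C(10,2) = 45; (-1)^2 = 1; 2^8 = 256.
Coefficient = 45 · 1 · 256 = 11520.

11520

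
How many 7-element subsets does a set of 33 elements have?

4272048

C(33,7) = (33·32·31·30·29·28·27) / 7! = 21531121920 / 5040 = 4272048.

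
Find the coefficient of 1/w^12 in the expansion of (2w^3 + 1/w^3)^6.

12

General term: C(6,j)·(2w^3)^j·(1/w^3)^(6-j), with w-exponent 3j − 3(6−j) = 6j − 18.
Set 6j − 18 = -12: j = 1.
C(6,1) = 6; 2^1 = 2; 1^5 = 1.
Coefficient = 6 · 2 · 1 = 12.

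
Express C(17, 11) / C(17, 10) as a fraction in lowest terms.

C(n,k+1)/C(n,k) = (n−k)/(k+1) = (17−10)/(10+1) = 7/11.

7/11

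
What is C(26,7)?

C(26,7) = (26·25·24·23·22·21·20) / 7! = 3315312000 / 5040 = 657800.

657800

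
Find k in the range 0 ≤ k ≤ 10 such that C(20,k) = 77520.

C(20,k) increases on 0 ≤ k ≤ 10. C(20,6) = 38760 and C(20,7) = 77520, so k = 7.

7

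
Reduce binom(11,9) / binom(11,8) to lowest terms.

C(n,k+1)/C(n,k) = (n−k)/(k+1) = (11−8)/(8+1) = 3/9 = 1/3.

1/3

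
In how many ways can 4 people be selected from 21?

5985

This is C(21,4) = 5985.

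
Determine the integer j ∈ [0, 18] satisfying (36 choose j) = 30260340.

C(36,j) increases on 0 ≤ j ≤ 18. C(36,7) = 8347680 and C(36,8) = 30260340, so j = 8.

8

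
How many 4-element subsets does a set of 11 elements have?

330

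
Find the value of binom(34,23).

C(34,23) = C(34,11) by symmetry.
C(34,11) = (34·33·32·31·30·29·28·27·26·25·24) / 11! = 11420107066368000 / 39916800 = 286097760.

286097760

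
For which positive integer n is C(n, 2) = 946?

n(n−1)/2 = 946 ⇒ n(n−1) = 1892. Since 44·43 = 1892, n = 44.

44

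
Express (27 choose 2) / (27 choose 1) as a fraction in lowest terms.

C(n,k+1)/C(n,k) = (n−k)/(k+1) = (27−1)/(1+1) = 26/2 = 13.

13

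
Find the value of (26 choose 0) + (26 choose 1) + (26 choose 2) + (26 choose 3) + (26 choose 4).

1 + 26 + 325 + 2600 + 14950 = 17902.

17902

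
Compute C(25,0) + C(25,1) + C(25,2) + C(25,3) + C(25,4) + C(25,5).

68406

1 + 25 + 300 + 2300 + 12650 + 53130 = 68406.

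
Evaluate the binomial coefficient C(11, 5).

462

C(11,5) = (11·10·9·8·7) / 5! = 55440 / 120 = 462.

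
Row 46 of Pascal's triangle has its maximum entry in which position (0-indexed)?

C(46,i) is maximized at i = 46/2 = 23.

23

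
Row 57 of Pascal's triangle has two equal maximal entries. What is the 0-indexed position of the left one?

28

For odd n = 57, C(57,j) peaks at j = (n−1)/2 and (n+1)/2; the smaller is 28.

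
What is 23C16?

245157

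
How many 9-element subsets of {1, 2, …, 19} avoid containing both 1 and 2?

All 9-subsets: C(19,9) = 92378. Those containing both fixed elements: C(17,7) = 19448.
92378 − 19448 = 72930.

72930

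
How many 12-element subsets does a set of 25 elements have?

5200300

C(25,12) = (25·24·23·22·21·20·19·18·17·16·15·14) / 12! = 2490952020480000 / 479001600 = 5200300.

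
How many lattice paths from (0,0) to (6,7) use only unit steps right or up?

Each path is a sequence of 13 steps with 6 rights: C(13,6) = 1716.

1716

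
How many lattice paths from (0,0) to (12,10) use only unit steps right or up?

Each path is a sequence of 22 steps with 12 rights: C(22,12) = 646646.

646646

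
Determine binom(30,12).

86493225

C(30,12) = (30·29·28·27·26·25·24·23·22·21·20·19) / 12! = 41430393164160000 / 479001600 = 86493225.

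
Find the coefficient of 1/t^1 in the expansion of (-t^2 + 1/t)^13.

715

General term: C(13,j)·(-t^2)^j·(1/t)^(13-j), with t-exponent 2j − 1(13−j) = 3j − 13.
Set 3j − 13 = -1: j = 4.
C(13,4) = 715; (-1)^4 = 1; 1^9 = 1.
Coefficient = 715 · 1 · 1 = 715.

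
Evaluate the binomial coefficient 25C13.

C(25,13) = C(25,12) by symmetry.
C(25,12) = (25·24·23·22·21·20·19·18·17·16·15·14) / 12! = 2490952020480000 / 479001600 = 5200300.

5200300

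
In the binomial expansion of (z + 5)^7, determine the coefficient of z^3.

21875

The general term is C(7,j)·(z)^j·(5)^(7-j); the z^3 term has j = 3.
C(7,3) = 35.
Coefficient = C(7,3) · 5^4 = 35 · 625 = 21875.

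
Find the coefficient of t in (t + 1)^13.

13

The general term is C(13,j)·(t)^j·(1)^(13-j); the t^1 term has j = 1.
C(13,1) = 13.
Coefficient = C(13,1) = 13.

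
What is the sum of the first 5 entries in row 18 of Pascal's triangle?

4048

1 + 18 + 153 + 816 + 3060 = 4048.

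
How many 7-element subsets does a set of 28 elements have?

1184040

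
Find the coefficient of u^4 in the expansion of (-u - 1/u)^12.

495

General term: C(12,j)·(-u)^j·(-1/u)^(12-j), with u-exponent 1j − 1(12−j) = 2j − 12.
Set 2j − 12 = 4: j = 8.
C(12,8) = 495; (-1)^8 = 1; (-1)^4 = 1.
Coefficient = 495 · 1 · 1 = 495.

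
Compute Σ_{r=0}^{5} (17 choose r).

9402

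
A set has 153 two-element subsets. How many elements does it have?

n(n−1)/2 = 153 ⇒ n(n−1) = 306. Since 18·17 = 306, n = 18.

18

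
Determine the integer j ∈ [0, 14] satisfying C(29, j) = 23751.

4

C(29,j) increases on 0 ≤ j ≤ 14. C(29,3) = 3654 and C(29,4) = 23751, so j = 4.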